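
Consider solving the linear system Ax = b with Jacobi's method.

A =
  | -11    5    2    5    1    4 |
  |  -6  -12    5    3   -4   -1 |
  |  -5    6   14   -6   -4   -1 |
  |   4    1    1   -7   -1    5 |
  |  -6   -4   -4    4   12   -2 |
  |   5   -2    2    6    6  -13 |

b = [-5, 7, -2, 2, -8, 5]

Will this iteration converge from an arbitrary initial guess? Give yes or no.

Split A = D + L + U, D = diag(-11, -12, 14, -7, 12, -13).
Jacobi T = -D⁻¹(L+U): T[5,1] = -(-2)/(-13) = -0.1538; T[5,5] = 0.
  T[0,:] = [+0.0000  +0.4545  +0.1818  +0.4545  +0.0909  +0.3636]
  T[1,:] = [-0.5000  +0.0000  +0.4167  +0.2500  -0.3333  -0.0833]
  T[2,:] = [+0.3571  -0.4286  +0.0000  +0.4286  +0.2857  +0.0714]
  T[3,:] = [+0.5714  +0.1429  +0.1429  +0.0000  -0.1429  +0.7143]
  T[4,:] = [+0.5000  +0.3333  +0.3333  -0.3333  +0.0000  +0.1667]
  T[5,:] = [+0.3846  -0.1538  +0.1538  +0.4615  +0.4615  +0.0000]
|λ(T)| sorted: 1.1737, 0.8636, 0.6517, 0.6517, 0.1028, 0.1028.
ρ(T) = max|λ| = 1.1737; 1.1737 > 1, so it fails to converge.

no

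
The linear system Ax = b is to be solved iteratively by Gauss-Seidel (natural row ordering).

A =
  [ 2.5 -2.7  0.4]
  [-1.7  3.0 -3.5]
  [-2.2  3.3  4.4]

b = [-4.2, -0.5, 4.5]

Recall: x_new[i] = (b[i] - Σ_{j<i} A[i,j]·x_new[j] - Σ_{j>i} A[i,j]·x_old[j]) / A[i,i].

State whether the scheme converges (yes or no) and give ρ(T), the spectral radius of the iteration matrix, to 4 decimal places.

Diagonal D = diag(2.5, 3, 4.4); L, U strict lower/upper.
T_GS = -(D+L)⁻¹U: row 0 first, T[0,2] = -(0.4)/(2.5) = -0.1600; later rows by forward substitution.
  T[0,:] = [+0.0000 +1.0800 -0.1600]
  T[1,:] = [+0.0000 +0.6120 +1.0760]
  T[2,:] = [+0.0000 +0.0810 -0.8870]
|λ(T)| sorted: 0.9430, 0.6680, 0.0000.
spectral radius ρ = 0.9430; 0.9430 < 1 ⇒ converges.

yes, ρ = 0.9430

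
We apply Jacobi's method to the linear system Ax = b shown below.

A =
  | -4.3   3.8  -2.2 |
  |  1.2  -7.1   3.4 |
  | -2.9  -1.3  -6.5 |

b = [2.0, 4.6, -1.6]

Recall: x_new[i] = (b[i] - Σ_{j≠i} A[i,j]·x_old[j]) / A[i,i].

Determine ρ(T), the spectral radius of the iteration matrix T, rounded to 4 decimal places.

0.7209

Diagonal D = diag(-4.3, -7.1, -6.5); L, U strict lower/upper.
T_J = -D⁻¹(L+U): T[1,2] = -(3.4)/(-7.1) = +0.4789; T[1,1] = 0.
  T[0,:] = [+0.0000  +0.8837  -0.5116]
  T[1,:] = [+0.1690  +0.0000  +0.4789]
  T[2,:] = [-0.4462  -0.2000  +0.0000]
|roots of det(T-λI)|: 0.7209, 0.4878, 0.4878.
ρ(T) = max|λ| = 0.7209; 0.7209 < 1, so it converges for any x₀.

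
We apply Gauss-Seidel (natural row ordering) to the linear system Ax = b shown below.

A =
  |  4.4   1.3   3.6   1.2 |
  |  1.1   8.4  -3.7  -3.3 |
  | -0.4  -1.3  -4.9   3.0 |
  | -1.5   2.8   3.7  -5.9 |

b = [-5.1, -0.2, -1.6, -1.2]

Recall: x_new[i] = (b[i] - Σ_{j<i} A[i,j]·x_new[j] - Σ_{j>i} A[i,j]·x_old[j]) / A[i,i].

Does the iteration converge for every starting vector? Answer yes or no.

Split A = D + L + U, D = diag(4.4, 8.4, -4.9, -5.9).
GS T = -(D+L)⁻¹U: row 0 first, T[0,1] = -(1.3)/(4.4) = -0.2955; later rows by forward substitution.
  T[0,:] = [+0.0000, -0.2955, -0.8182, -0.2727]
  T[1,:] = [+0.0000, +0.0387, +0.5476, +0.4286]
  T[2,:] = [+0.0000, +0.0139, -0.0785, +0.5208]
  T[3,:] = [+0.0000, +0.1022, +0.4187, +0.5993]
|λ(T)| sorted: 0.9097, 0.2667, 0.0835, 0.0000.
ρ = 0.9097; 0.9097 < 1 ⇒ converges.

yes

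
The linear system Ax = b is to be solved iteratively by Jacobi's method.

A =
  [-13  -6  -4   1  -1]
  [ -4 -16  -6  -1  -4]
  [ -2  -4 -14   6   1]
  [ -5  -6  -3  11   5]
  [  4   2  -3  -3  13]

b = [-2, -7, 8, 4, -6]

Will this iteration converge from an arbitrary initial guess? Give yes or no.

yes

Diagonal D = diag(-13, -16, -14, 11, 13); L, U strict lower/upper.
Jacobi: T = -D⁻¹(L+U), T[1,4] = -(-4)/(-16) = -0.2500; T[1,1] = 0.
  T[0,:] = [+0.0000, -0.4615, -0.3077, +0.0769, -0.0769]
  T[1,:] = [-0.2500, +0.0000, -0.3750, -0.0625, -0.2500]
  T[2,:] = [-0.1429, -0.2857, +0.0000, +0.4286, +0.0714]
  T[3,:] = [+0.4545, +0.5455, +0.2727, +0.0000, -0.4545]
  T[4,:] = [-0.3077, -0.1538, +0.2308, +0.2308, +0.0000]
|roots of det(T-λI)|: 0.8261, 0.5430, 0.5430, 0.3726, 0.2100.
ρ(T) = max|λ| = 0.8261; 0.8261 < 1, so it converges for any x₀.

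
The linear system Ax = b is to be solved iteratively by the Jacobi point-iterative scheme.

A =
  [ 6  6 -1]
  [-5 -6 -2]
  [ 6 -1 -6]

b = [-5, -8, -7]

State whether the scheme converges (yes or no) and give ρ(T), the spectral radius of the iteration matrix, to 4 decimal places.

Diagonal D = diag(6, -6, -6); L, U strict lower/upper.
Jacobi: T = -D⁻¹(L+U), T[0,2] = -(-1)/(6) = +0.1667; T[0,0] = 0.
  T[0,:] = [+0.0000, -1.0000, +0.1667]
  T[1,:] = [-0.8333, +0.0000, -0.3333]
  T[2,:] = [+1.0000, -0.1667, +0.0000]
|roots of det(T-λI)|: 1.1667, 0.7697, 0.3970.
ρ = 1.1667; 1.1667 > 1 ⇒ diverges.

no, ρ = 1.1667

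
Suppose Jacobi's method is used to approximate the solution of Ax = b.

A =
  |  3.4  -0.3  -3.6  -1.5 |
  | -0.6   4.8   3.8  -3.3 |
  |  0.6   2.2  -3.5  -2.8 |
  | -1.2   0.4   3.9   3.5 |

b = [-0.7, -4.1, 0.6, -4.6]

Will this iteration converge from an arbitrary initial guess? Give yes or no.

Split A = D + L + U, D = diag(3.4, 4.8, -3.5, 3.5).
T_J = -D⁻¹(L+U): T[1,3] = -(-3.3)/(4.8) = +0.6875; T[1,1] = 0.
  T[0,:] = [+0.0000  +0.0882  +1.0588  +0.4412]
  T[1,:] = [+0.1250  +0.0000  -0.7917  +0.6875]
  T[2,:] = [+0.1714  +0.6286  +0.0000  -0.8000]
  T[3,:] = [+0.3429  -0.1143  -1.1143  +0.0000]
|eigenvalues of T|: 1.2238, 0.7331, 0.7331, 0.3413.
spectral radius ρ = 1.2238; 1.2238 > 1 ⇒ diverges.

no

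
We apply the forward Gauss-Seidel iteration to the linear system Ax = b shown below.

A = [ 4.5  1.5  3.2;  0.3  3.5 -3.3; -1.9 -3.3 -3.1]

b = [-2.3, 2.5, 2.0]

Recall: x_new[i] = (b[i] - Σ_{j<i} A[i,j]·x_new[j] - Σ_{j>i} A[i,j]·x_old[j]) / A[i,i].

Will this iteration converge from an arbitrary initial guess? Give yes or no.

Let D = diag(4.5, 3.5, -3.1); L, U the strict triangles.
GS T = -(D+L)⁻¹U: row 0 first, T[0,1] = -(1.5)/(4.5) = -0.3333; later rows by forward substitution.
  T[0,:] = [+0.0000, -0.3333, -0.7111]
  T[1,:] = [+0.0000, +0.0286, +1.0038]
  T[2,:] = [+0.0000, +0.1739, -0.6327]
|eigenvalues of T|: 0.8349, 0.2307, 0.0000.
spectral radius ρ = 0.8349; 0.8349 < 1 ⇒ converges.

yes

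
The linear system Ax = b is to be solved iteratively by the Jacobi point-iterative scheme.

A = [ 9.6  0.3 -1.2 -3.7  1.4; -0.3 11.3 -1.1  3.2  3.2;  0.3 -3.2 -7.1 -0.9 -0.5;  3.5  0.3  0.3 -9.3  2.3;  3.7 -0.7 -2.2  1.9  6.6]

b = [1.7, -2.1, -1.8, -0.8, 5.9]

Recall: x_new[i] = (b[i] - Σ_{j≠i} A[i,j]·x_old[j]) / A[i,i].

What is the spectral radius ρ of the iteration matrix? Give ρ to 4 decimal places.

Write A = D+L+U with D = diag(9.6, 11.3, -7.1, -9.3, 6.6).
Jacobi T = -D⁻¹(L+U): T[4,1] = -(-0.7)/(6.6) = +0.1061; T[4,4] = 0.
  T[0,:] = [+0.0000, -0.0312, +0.1250, +0.3854, -0.1458]
  T[1,:] = [+0.0265, +0.0000, +0.0973, -0.2832, -0.2832]
  T[2,:] = [+0.0423, -0.4507, +0.0000, -0.1268, -0.0704]
  T[3,:] = [+0.3763, +0.0323, +0.0323, +0.0000, +0.2473]
  T[4,:] = [-0.5606, +0.1061, +0.3333, -0.2879, +0.0000]
|roots of det(T-λI)|: 0.5359, 0.4463, 0.4463, 0.3847, 0.3847.
spectral radius ρ = 0.5359; 0.5359 < 1: convergent.

0.5359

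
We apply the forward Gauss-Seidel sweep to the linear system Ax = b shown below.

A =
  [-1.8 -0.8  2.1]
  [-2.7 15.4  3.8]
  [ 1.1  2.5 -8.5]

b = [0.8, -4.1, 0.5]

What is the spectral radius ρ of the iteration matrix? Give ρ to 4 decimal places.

0.1533

A = D + L + U where D = diag(-1.8, 15.4, -8.5).
Gauss-Seidel: T = -(D+L)⁻¹U, row 0 first, T[0,1] = -(-0.8)/(-1.8) = -0.4444; later rows by forward substitution.
  T[0,:] = [+0.0000  -0.4444  +1.1667]
  T[1,:] = [+0.0000  -0.0779  -0.0422]
  T[2,:] = [+0.0000  -0.0804  +0.1386]
moduli |λ_i(T)| = 0.1533, 0.0926, 0.0000.
ρ(T) = max|λ| = 0.1533; 0.1533 < 1 ⇒ converges.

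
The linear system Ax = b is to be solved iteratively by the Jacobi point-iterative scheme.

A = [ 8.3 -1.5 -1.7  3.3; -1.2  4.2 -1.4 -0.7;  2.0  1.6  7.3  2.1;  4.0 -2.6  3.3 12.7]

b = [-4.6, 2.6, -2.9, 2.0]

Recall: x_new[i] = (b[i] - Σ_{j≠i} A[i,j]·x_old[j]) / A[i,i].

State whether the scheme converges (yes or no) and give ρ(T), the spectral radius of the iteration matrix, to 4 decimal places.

A = D + L + U where D = diag(8.3, 4.2, 7.3, 12.7).
T_J = -D⁻¹(L+U): T[2,3] = -(2.1)/(7.3) = -0.2877; T[2,2] = 0.
  T[0,:] = [+0.0000  +0.1807  +0.2048  -0.3976]
  T[1,:] = [+0.2857  +0.0000  +0.3333  +0.1667]
  T[2,:] = [-0.2740  -0.2192  +0.0000  -0.2877]
  T[3,:] = [-0.3150  +0.2047  -0.2598  +0.0000]
moduli |λ_i(T)| = 0.5833, 0.3166, 0.3166, 0.2510.
ρ = 0.5833; 0.5833 < 1, so it converges for any x₀.

yes, ρ = 0.5833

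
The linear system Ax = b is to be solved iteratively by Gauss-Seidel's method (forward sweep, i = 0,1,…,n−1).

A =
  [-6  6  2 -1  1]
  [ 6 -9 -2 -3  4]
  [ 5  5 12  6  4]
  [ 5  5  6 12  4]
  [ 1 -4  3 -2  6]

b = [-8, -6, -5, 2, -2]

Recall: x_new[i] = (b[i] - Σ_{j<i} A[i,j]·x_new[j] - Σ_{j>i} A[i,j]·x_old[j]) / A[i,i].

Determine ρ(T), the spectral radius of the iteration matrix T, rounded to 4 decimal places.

1.3057

Diagonal D = diag(-6, -9, 12, 12, 6); L, U strict lower/upper.
T_GS = -(D+L)⁻¹U: row 0 first, T[0,4] = -(1)/(-6) = +0.1667; later rows by forward substitution.
  T[0,:] = [+0.0000  +1.0000  +0.3333  -0.1667  +0.1667]
  T[1,:] = [+0.0000  +0.6667  +0.0000  -0.4444  +0.5556]
  T[2,:] = [+0.0000  -0.6944  -0.1389  -0.2454  -0.6343]
  T[3,:] = [+0.0000  -0.3472  -0.0694  +0.3773  -0.3171]
  T[4,:] = [+0.0000  +0.5093  -0.0093  -0.0201  +0.5540]
|roots of det(T-λI)|: 1.3057, 0.2977, 0.2173, 0.0731, 0.0000.
spectral radius ρ = 1.3057; 1.3057 > 1: divergent.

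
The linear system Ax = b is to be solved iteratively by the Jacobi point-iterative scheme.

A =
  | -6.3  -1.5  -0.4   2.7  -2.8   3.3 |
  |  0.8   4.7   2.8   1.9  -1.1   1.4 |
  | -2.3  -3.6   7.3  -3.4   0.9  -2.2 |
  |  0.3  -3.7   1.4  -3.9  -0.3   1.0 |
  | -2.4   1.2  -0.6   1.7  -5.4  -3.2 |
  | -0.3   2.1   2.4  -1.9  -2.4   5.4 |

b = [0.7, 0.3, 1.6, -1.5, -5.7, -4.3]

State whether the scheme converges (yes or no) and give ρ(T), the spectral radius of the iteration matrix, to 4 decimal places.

Let D = diag(-6.3, 4.7, 7.3, -3.9, -5.4, 5.4); L, U the strict triangles.
Jacobi T = -D⁻¹(L+U): T[4,0] = -(-2.4)/(-5.4) = -0.4444; T[4,4] = 0.
  T[0,:] = [+0.0000  -0.2381  -0.0635  +0.4286  -0.4444  +0.5238]
  T[1,:] = [-0.1702  +0.0000  -0.5957  -0.4043  +0.2340  -0.2979]
  T[2,:] = [+0.3151  +0.4932  +0.0000  +0.4658  -0.1233  +0.3014]
  T[3,:] = [+0.0769  -0.9487  +0.3590  +0.0000  -0.0769  +0.2564]
  T[4,:] = [-0.4444  +0.2222  -0.1111  +0.3148  +0.0000  -0.5926]
  T[5,:] = [+0.0556  -0.3889  -0.4444  +0.3519  +0.4444  +0.0000]
|roots of det(T-λI)|: 1.1410, 0.6331, 0.6331, 0.5730, 0.3374, 0.3374.
spectral radius ρ = 1.1410; 1.1410 > 1: divergent.

no, ρ = 1.1410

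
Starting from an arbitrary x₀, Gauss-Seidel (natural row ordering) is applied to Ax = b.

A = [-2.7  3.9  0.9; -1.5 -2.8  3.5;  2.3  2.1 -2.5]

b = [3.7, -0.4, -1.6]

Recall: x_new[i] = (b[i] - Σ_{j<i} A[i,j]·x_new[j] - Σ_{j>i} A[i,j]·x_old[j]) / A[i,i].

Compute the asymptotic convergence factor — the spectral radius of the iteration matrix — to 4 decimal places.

1.5233

Let D = diag(-2.7, -2.8, -2.5); L, U the strict triangles.
T_GS = -(D+L)⁻¹U: row 0 first, T[0,1] = -(3.9)/(-2.7) = +1.4444; later rows by forward substitution.
  T[0,:] = [+0.0000 +1.4444 +0.3333]
  T[1,:] = [+0.0000 -0.7738 +1.0714]
  T[2,:] = [+0.0000 +0.6789 +1.2067]
eigenvalue magnitudes: 1.5233, 1.0905, 0.0000.
ρ = 1.5233; 1.5233 > 1 ⇒ diverges.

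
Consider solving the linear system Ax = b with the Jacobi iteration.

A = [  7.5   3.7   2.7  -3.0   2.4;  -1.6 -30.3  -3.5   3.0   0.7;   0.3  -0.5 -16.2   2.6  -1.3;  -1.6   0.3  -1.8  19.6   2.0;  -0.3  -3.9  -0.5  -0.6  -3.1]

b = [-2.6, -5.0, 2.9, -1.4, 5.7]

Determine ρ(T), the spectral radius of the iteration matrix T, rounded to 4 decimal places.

Write A = D+L+U with D = diag(7.5, -30.3, -16.2, 19.6, -3.1).
Jacobi T = -D⁻¹(L+U): T[1,4] = -(0.7)/(-30.3) = +0.0231; T[1,1] = 0.
  T[0,:] = [+0.0000  -0.4933  -0.3600  +0.4000  -0.3200]
  T[1,:] = [-0.0528  +0.0000  -0.1155  +0.0990  +0.0231]
  T[2,:] = [+0.0185  -0.0309  +0.0000  +0.1605  -0.0802]
  T[3,:] = [+0.0816  -0.0153  +0.0918  +0.0000  -0.1020]
  T[4,:] = [-0.0968  -1.2581  -0.1613  -0.1935  +0.0000]
|λ(T)| sorted: 0.3816, 0.1970, 0.1970, 0.0550, 0.0550.
spectral radius ρ = 0.3816; 0.3816 < 1, so it converges for any x₀.

0.3816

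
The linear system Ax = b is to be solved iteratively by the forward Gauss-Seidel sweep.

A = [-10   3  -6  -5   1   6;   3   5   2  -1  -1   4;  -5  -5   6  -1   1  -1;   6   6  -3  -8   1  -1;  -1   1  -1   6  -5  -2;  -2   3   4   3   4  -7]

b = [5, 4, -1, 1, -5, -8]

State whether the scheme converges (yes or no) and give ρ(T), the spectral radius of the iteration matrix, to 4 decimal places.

no, ρ = 1.5276

Write A = D+L+U with D = diag(-10, 5, 6, -8, -5, -7).
Gauss-Seidel: T = -(D+L)⁻¹U, row 0 first, T[0,5] = -(6)/(-10) = +0.6000; later rows by forward substitution.
  T[0,:] = [+0.0000  +0.3000  -0.6000  -0.5000  +0.1000  +0.6000]
  T[1,:] = [+0.0000  -0.1800  -0.0400  +0.5000  +0.1400  -1.1600]
  T[2,:] = [+0.0000  +0.1000  -0.5333  +0.1667  +0.0333  -0.3000]
  T[3,:] = [+0.0000  +0.0525  -0.2800  -0.0625  +0.2925  -0.4325]
  T[4,:] = [+0.0000  -0.0530  -0.1173  +0.0917  +0.3523  -1.2110]
  T[5,:] = [+0.0000  -0.1135  -0.3375  +0.4780  +0.3772  -1.7174]
moduli |λ_i(T)| = 1.5276, 0.5072, 0.2064, 0.2064, 0.0087, 0.0000.
ρ(T) = max|λ| = 1.5276; 1.5276 > 1 ⇒ diverges.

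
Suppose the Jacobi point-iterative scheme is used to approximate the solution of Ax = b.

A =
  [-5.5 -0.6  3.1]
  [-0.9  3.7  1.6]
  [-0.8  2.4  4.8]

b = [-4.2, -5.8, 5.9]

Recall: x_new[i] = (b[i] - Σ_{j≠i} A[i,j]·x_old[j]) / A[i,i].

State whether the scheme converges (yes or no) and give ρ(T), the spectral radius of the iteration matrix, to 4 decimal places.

Let D = diag(-5.5, 3.7, 4.8); L, U the strict triangles.
Jacobi: T = -D⁻¹(L+U), T[0,1] = -(-0.6)/(-5.5) = -0.1091; T[0,0] = 0.
  T[0,:] = [+0.0000  -0.1091  +0.5636]
  T[1,:] = [+0.2432  +0.0000  -0.4324]
  T[2,:] = [+0.1667  -0.5000  +0.0000]
eigenvalue magnitudes: 0.6179, 0.3134, 0.3134.
ρ(T) = max|λ| = 0.6179; 0.6179 < 1: convergent.

yes, ρ = 0.6179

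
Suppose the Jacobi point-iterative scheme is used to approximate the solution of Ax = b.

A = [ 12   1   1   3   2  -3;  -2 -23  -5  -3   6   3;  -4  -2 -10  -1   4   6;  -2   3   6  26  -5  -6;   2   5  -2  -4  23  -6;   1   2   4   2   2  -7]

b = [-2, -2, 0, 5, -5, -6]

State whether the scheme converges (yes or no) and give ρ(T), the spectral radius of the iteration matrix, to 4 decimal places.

Diagonal D = diag(12, -23, -10, 26, 23, -7); L, U strict lower/upper.
Jacobi: T = -D⁻¹(L+U), T[1,3] = -(-3)/(-23) = -0.1304; T[1,1] = 0.
  T[0,:] = [+0.0000 -0.0833 -0.0833 -0.2500 -0.1667 +0.2500]
  T[1,:] = [-0.0870 +0.0000 -0.2174 -0.1304 +0.2609 +0.1304]
  T[2,:] = [-0.4000 -0.2000 +0.0000 -0.1000 +0.4000 +0.6000]
  T[3,:] = [+0.0769 -0.1154 -0.2308 +0.0000 +0.1923 +0.2308]
  T[4,:] = [-0.0870 -0.2174 +0.0870 +0.1739 +0.0000 +0.2609]
  T[5,:] = [+0.1429 +0.2857 +0.5714 +0.2857 +0.2857 +0.0000]
|eigenvalues of T|: 0.9164, 0.7535, 0.2725, 0.2725, 0.1518, 0.0180.
ρ(T) = max|λ| = 0.9164; 0.9164 < 1, so it converges for any x₀.

yes, ρ = 0.9164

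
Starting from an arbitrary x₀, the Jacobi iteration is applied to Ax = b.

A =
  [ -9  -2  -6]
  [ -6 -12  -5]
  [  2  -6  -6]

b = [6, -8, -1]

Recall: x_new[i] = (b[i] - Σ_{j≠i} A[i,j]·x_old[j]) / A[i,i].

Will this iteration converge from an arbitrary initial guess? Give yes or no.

Let D = diag(-9, -12, -6); L, U the strict triangles.
Jacobi: T = -D⁻¹(L+U), T[1,0] = -(-6)/(-12) = -0.5000; T[1,1] = 0.
  T[0,:] = [+0.0000, -0.2222, -0.6667]
  T[1,:] = [-0.5000, +0.0000, -0.4167]
  T[2,:] = [+0.3333, -1.0000, +0.0000]
|eigenvalues of T|: 0.8210, 0.6070, 0.6070.
ρ = 0.8210; 0.8210 < 1: convergent.

yes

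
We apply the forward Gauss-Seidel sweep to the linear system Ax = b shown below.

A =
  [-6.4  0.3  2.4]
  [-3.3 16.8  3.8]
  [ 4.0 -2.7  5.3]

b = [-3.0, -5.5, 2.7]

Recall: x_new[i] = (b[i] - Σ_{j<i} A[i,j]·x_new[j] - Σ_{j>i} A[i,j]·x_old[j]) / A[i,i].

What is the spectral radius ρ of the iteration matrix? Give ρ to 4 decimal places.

Split A = D + L + U, D = diag(-6.4, 16.8, 5.3).
T_GS = -(D+L)⁻¹U: row 0 first, T[0,1] = -(0.3)/(-6.4) = +0.0469; later rows by forward substitution.
  T[0,:] = [+0.0000  +0.0469  +0.3750]
  T[1,:] = [+0.0000  +0.0092  -0.1525]
  T[2,:] = [+0.0000  -0.0307  -0.3607]
eigenvalue magnitudes: 0.3730, 0.0215, 0.0000.
spectral radius ρ = 0.3730; 0.3730 < 1, so it converges for any x₀.

0.3730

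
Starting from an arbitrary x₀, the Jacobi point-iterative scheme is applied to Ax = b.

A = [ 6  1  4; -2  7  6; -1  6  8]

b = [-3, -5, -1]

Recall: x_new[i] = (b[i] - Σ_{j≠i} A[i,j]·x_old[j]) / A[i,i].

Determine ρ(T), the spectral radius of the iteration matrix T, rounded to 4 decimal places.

Let D = diag(6, 7, 8); L, U the strict triangles.
Jacobi T = -D⁻¹(L+U): T[1,2] = -(6)/(7) = -0.8571; T[1,1] = 0.
  T[0,:] = [+0.0000  -0.1667  -0.6667]
  T[1,:] = [+0.2857  +0.0000  -0.8571]
  T[2,:] = [+0.1250  -0.7500  +0.0000]
|roots of det(T-λI)|: 0.8388, 0.4377, 0.4377.
ρ(T) = max|λ| = 0.8388; 0.8388 < 1 ⇒ converges.

0.8388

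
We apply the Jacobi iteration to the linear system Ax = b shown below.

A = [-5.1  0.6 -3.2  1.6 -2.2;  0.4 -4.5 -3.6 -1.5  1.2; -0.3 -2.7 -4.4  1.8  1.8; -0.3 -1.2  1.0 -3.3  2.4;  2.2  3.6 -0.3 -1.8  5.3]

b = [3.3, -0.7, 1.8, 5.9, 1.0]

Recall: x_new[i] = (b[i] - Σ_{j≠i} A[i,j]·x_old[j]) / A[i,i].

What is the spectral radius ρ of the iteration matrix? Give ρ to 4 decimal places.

Write A = D+L+U with D = diag(-5.1, -4.5, -4.4, -3.3, 5.3).
Jacobi T = -D⁻¹(L+U): T[1,0] = -(0.4)/(-4.5) = +0.0889; T[1,1] = 0.
  T[0,:] = [+0.0000 +0.1176 -0.6275 +0.3137 -0.4314]
  T[1,:] = [+0.0889 +0.0000 -0.8000 -0.3333 +0.2667]
  T[2,:] = [-0.0682 -0.6136 +0.0000 +0.4091 +0.4091]
  T[3,:] = [-0.0909 -0.3636 +0.3030 +0.0000 +0.7273]
  T[4,:] = [-0.4151 -0.6792 +0.0566 +0.3396 +0.0000]
eigenvalue magnitudes: 1.2793, 0.7005, 0.7005, 0.2571, 0.2571.
ρ = 1.2793; 1.2793 > 1 ⇒ diverges.

1.2793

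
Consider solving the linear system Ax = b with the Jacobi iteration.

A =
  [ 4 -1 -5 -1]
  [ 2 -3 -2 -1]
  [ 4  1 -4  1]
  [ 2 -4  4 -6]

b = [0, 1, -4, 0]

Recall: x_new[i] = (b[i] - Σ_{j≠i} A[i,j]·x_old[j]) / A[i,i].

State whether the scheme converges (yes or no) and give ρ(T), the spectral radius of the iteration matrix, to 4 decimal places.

Diagonal D = diag(4, -3, -4, -6); L, U strict lower/upper.
Jacobi: T = -D⁻¹(L+U), T[1,0] = -(2)/(-3) = +0.6667; T[1,1] = 0.
  T[0,:] = [+0.0000, +0.2500, +1.2500, +0.2500]
  T[1,:] = [+0.6667, +0.0000, -0.6667, -0.3333]
  T[2,:] = [+1.0000, +0.2500, +0.0000, +0.2500]
  T[3,:] = [+0.3333, -0.6667, +0.6667, +0.0000]
eigenvalue magnitudes: 1.2891, 1.0832, 0.6453, 0.4393.
spectral radius ρ = 1.2891; 1.2891 > 1: divergent.

no, ρ = 1.2891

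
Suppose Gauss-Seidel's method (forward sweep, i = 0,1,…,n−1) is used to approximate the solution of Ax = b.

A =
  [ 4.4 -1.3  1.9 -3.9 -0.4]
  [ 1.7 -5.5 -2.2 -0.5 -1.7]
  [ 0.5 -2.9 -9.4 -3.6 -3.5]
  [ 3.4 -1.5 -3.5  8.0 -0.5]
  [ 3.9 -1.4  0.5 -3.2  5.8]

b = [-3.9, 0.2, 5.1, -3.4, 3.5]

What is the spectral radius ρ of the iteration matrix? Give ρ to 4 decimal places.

Let D = diag(4.4, -5.5, -9.4, 8, 5.8); L, U the strict triangles.
Gauss-Seidel: T = -(D+L)⁻¹U, row 0 first, T[0,2] = -(1.9)/(4.4) = -0.4318; later rows by forward substitution.
  T[0,:] = [+0.0000, +0.2955, -0.4318, +0.8864, +0.0909]
  T[1,:] = [+0.0000, +0.0913, -0.5335, +0.1831, -0.2810]
  T[2,:] = [+0.0000, -0.0125, +0.1416, -0.3923, -0.2808]
  T[3,:] = [+0.0000, -0.1139, +0.1455, -0.5140, -0.1517]
  T[4,:] = [+0.0000, -0.2384, +0.2296, -0.8016, -0.1884]
moduli |λ_i(T)| = 0.7134, 0.2775, 0.2775, 0.0346, 0.0000.
ρ = 0.7134; 0.7134 < 1, so it converges for any x₀.

0.7134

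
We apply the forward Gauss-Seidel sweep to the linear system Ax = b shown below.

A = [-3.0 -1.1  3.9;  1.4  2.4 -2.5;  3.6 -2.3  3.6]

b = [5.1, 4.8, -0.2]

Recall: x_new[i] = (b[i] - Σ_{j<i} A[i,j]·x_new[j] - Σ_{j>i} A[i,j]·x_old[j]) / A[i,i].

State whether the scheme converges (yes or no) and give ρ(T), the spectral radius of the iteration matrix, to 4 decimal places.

no, ρ = 1.2185

Write A = D+L+U with D = diag(-3, 2.4, 3.6).
Gauss-Seidel: T = -(D+L)⁻¹U, row 0 first, T[0,1] = -(-1.1)/(-3) = -0.3667; later rows by forward substitution.
  T[0,:] = [+0.0000 -0.3667 +1.3000]
  T[1,:] = [+0.0000 +0.2139 +0.2833]
  T[2,:] = [+0.0000 +0.5033 -1.1190]
|λ(T)| sorted: 1.2185, 0.3134, 0.0000.
ρ(T) = max|λ| = 1.2185; 1.2185 > 1 ⇒ diverges.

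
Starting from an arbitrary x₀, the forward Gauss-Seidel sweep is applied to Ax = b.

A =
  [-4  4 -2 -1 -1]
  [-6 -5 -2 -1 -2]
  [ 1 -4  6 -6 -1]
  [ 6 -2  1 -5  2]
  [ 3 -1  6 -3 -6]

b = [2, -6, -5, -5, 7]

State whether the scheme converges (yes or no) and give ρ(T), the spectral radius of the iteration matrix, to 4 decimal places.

Let D = diag(-4, -5, 6, -5, -6); L, U the strict triangles.
Gauss-Seidel: T = -(D+L)⁻¹U, row 0 first, T[0,1] = -(4)/(-4) = +1.0000; later rows by forward substitution.
  T[0,:] = [+0.0000 +1.0000 -0.5000 -0.2500 -0.2500]
  T[1,:] = [+0.0000 -1.2000 +0.2000 +0.1000 -0.1000]
  T[2,:] = [+0.0000 -0.9667 +0.2167 +1.1083 +0.1417]
  T[3,:] = [+0.0000 +1.4867 -0.6367 -0.1183 +0.1683]
  T[4,:] = [+0.0000 -1.0100 +0.2517 +1.0258 -0.0508]
eigenvalue magnitudes: 1.1802, 0.6457, 0.6457, 0.1626, 0.0000.
spectral radius ρ = 1.1802; 1.1802 > 1, so it fails to converge.

no, ρ = 1.1802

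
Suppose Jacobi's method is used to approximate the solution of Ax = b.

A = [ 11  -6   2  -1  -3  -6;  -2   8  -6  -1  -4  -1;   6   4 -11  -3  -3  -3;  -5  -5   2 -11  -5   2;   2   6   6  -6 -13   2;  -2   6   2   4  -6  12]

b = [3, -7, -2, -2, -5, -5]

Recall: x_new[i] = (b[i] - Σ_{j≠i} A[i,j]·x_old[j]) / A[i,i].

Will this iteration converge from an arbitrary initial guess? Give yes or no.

Let D = diag(11, 8, -11, -11, -13, 12); L, U the strict triangles.
T_J = -D⁻¹(L+U): T[4,1] = -(6)/(-13) = +0.4615; T[4,4] = 0.
  T[0,:] = [+0.0000, +0.5455, -0.1818, +0.0909, +0.2727, +0.5455]
  T[1,:] = [+0.2500, +0.0000, +0.7500, +0.1250, +0.5000, +0.1250]
  T[2,:] = [+0.5455, +0.3636, +0.0000, -0.2727, -0.2727, -0.2727]
  T[3,:] = [-0.4545, -0.4545, +0.1818, +0.0000, -0.4545, +0.1818]
  T[4,:] = [+0.1538, +0.4615, +0.4615, -0.4615, +0.0000, +0.1538]
  T[5,:] = [+0.1667, -0.5000, -0.1667, -0.3333, +0.5000, +0.0000]
|roots of det(T-λI)|: 1.1450, 0.8327, 0.8327, 0.7963, 0.3936, 0.3936.
ρ(T) = max|λ| = 1.1450; 1.1450 > 1 ⇒ diverges.

no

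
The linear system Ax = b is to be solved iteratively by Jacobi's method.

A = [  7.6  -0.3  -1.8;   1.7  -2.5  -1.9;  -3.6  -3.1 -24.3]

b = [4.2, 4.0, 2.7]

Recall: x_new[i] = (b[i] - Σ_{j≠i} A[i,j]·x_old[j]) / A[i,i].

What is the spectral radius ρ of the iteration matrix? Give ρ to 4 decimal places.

0.3645

Write A = D+L+U with D = diag(7.6, -2.5, -24.3).
Jacobi T = -D⁻¹(L+U): T[2,0] = -(-3.6)/(-24.3) = -0.1481; T[2,2] = 0.
  T[0,:] = [+0.0000, +0.0395, +0.2368]
  T[1,:] = [+0.6800, +0.0000, -0.7600]
  T[2,:] = [-0.1481, -0.1276, +0.0000]
|λ(T)| sorted: 0.3645, 0.2102, 0.2102.
spectral radius ρ = 0.3645; 0.3645 < 1 ⇒ converges.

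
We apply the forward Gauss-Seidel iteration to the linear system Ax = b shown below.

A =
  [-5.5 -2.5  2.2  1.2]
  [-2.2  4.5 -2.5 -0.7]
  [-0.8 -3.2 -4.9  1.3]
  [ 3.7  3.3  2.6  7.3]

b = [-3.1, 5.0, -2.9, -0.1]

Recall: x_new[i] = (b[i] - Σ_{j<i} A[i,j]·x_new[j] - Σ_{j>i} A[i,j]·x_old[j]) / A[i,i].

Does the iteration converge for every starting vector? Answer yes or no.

yes

Diagonal D = diag(-5.5, 4.5, -4.9, 7.3); L, U strict lower/upper.
Gauss-Seidel: T = -(D+L)⁻¹U, row 0 first, T[0,1] = -(-2.5)/(-5.5) = -0.4545; later rows by forward substitution.
  T[0,:] = [+0.0000 -0.4545 +0.4000 +0.2182]
  T[1,:] = [+0.0000 -0.2222 +0.7511 +0.2622]
  T[2,:] = [+0.0000 +0.2193 -0.5558 +0.0584]
  T[3,:] = [+0.0000 +0.2527 -0.3443 -0.2499]
eigenvalue magnitudes: 0.8567, 0.3024, 0.1311, 0.0000.
spectral radius ρ = 0.8567; 0.8567 < 1: convergent.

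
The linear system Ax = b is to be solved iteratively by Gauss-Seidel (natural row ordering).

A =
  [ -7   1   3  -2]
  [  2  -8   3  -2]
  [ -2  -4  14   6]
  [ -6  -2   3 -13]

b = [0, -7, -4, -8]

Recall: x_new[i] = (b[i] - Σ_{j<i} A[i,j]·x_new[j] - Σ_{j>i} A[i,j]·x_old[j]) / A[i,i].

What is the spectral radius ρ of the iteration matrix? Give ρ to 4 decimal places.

0.5701

Split A = D + L + U, D = diag(-7, -8, 14, -13).
T_GS = -(D+L)⁻¹U: row 0 first, T[0,2] = -(3)/(-7) = +0.4286; later rows by forward substitution.
  T[0,:] = [+0.0000 +0.1429 +0.4286 -0.2857]
  T[1,:] = [+0.0000 +0.0357 +0.4821 -0.3214]
  T[2,:] = [+0.0000 +0.0306 +0.1990 -0.5612]
  T[3,:] = [+0.0000 -0.0644 -0.2261 +0.0518]
moduli |λ_i(T)| = 0.5701, 0.1807, 0.1029, 0.0000.
ρ = 0.5701; 0.5701 < 1 ⇒ converges.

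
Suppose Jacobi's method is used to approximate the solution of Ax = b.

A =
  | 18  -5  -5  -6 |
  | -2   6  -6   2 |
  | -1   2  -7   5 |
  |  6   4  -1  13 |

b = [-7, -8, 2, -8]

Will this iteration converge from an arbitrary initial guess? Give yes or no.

Write A = D+L+U with D = diag(18, 6, -7, 13).
Jacobi T = -D⁻¹(L+U): T[1,2] = -(-6)/(6) = +1.0000; T[1,1] = 0.
  T[0,:] = [+0.0000  +0.2778  +0.2778  +0.3333]
  T[1,:] = [+0.3333  +0.0000  +1.0000  -0.3333]
  T[2,:] = [-0.1429  +0.2857  +0.0000  +0.7143]
  T[3,:] = [-0.4615  -0.3077  +0.0769  +0.0000]
|roots of det(T-λI)|: 0.8256, 0.6625, 0.6625, 0.1067.
ρ = 0.8256; 0.8256 < 1, so it converges for any x₀.

yes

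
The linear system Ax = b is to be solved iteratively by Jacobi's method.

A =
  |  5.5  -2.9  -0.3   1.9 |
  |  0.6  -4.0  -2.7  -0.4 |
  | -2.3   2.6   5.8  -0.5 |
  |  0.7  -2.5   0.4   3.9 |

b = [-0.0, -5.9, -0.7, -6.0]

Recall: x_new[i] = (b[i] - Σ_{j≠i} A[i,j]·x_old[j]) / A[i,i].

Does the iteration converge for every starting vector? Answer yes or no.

Diagonal D = diag(5.5, -4, 5.8, 3.9); L, U strict lower/upper.
T_J = -D⁻¹(L+U): T[3,0] = -(0.7)/(3.9) = -0.1795; T[3,3] = 0.
  T[0,:] = [+0.0000  +0.5273  +0.0545  -0.3455]
  T[1,:] = [+0.1500  +0.0000  -0.6750  -0.1000]
  T[2,:] = [+0.3966  -0.4483  +0.0000  +0.0862]
  T[3,:] = [-0.1795  +0.6410  -0.1026  +0.0000]
|roots of det(T-λI)|: 0.8350, 0.4378, 0.3619, 0.3619.
spectral radius ρ = 0.8350; 0.8350 < 1 ⇒ converges.

yes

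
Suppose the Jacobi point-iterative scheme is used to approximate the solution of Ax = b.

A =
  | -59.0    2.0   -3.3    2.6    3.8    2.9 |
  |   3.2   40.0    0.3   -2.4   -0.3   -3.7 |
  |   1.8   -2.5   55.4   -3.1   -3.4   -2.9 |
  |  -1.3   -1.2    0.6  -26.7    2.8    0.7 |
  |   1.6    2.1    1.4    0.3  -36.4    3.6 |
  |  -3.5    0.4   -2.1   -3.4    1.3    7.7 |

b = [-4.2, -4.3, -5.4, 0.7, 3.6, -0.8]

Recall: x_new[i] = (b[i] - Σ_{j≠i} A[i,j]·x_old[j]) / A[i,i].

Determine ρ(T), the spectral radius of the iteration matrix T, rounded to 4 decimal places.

0.2590

Let D = diag(-59, 40, 55.4, -26.7, -36.4, 7.7); L, U the strict triangles.
T_J = -D⁻¹(L+U): T[1,0] = -(3.2)/(40) = -0.0800; T[1,1] = 0.
  T[0,:] = [+0.0000, +0.0339, -0.0559, +0.0441, +0.0644, +0.0492]
  T[1,:] = [-0.0800, +0.0000, -0.0075, +0.0600, +0.0075, +0.0925]
  T[2,:] = [-0.0325, +0.0451, +0.0000, +0.0560, +0.0614, +0.0523]
  T[3,:] = [-0.0487, -0.0449, +0.0225, +0.0000, +0.1049, +0.0262]
  T[4,:] = [+0.0440, +0.0577, +0.0385, +0.0082, +0.0000, +0.0989]
  T[5,:] = [+0.4545, -0.0519, +0.2727, +0.4416, -0.1688, +0.0000]
|eigenvalues of T|: 0.2590, 0.1543, 0.1543, 0.1207, 0.1207, 0.0505.
ρ = 0.2590; 0.2590 < 1 ⇒ converges.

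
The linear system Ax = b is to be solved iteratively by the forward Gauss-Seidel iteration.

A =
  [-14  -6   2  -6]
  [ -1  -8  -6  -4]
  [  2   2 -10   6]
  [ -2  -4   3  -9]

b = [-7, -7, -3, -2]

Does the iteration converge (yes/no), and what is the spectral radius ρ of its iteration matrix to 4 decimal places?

yes, ρ = 0.5634

Diagonal D = diag(-14, -8, -10, -9); L, U strict lower/upper.
Gauss-Seidel: T = -(D+L)⁻¹U, row 0 first, T[0,3] = -(-6)/(-14) = -0.4286; later rows by forward substitution.
  T[0,:] = [+0.0000  -0.4286  +0.1429  -0.4286]
  T[1,:] = [+0.0000  +0.0536  -0.7679  -0.4464]
  T[2,:] = [+0.0000  -0.0750  -0.1250  +0.4250]
  T[3,:] = [+0.0000  +0.0464  +0.2679  +0.4353]
moduli |λ_i(T)| = 0.5634, 0.3931, 0.1935, 0.0000.
ρ(T) = max|λ| = 0.5634; 0.5634 < 1 ⇒ converges.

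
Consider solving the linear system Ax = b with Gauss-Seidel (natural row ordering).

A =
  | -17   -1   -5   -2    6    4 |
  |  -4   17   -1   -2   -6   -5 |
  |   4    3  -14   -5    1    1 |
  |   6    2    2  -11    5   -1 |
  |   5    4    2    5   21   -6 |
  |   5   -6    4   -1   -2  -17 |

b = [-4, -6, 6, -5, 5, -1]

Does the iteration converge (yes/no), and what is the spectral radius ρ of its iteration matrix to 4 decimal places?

Split A = D + L + U, D = diag(-17, 17, -14, -11, 21, -17).
GS T = -(D+L)⁻¹U: row 0 first, T[0,5] = -(4)/(-17) = +0.2353; later rows by forward substitution.
  T[0,:] = [+0.0000, -0.0588, -0.2941, -0.1176, +0.3529, +0.2353]
  T[1,:] = [+0.0000, -0.0138, -0.0104, +0.0900, +0.4360, +0.3495]
  T[2,:] = [+0.0000, -0.0198, -0.0863, -0.3715, +0.2657, +0.2135]
  T[3,:] = [+0.0000, -0.0382, -0.1780, -0.1154, +0.7746, +0.1398]
  T[4,:] = [+0.0000, +0.0276, +0.1226, +0.0737, -0.3768, +0.1095]
  T[5,:] = [+0.0000, -0.0181, -0.1071, -0.1556, +0.0112, -0.0250]
eigenvalue magnitudes: 0.7021, 0.2322, 0.2322, 0.0896, 0.0139, 0.0000.
ρ(T) = max|λ| = 0.7021; 0.7021 < 1: convergent.

yes, ρ = 0.7021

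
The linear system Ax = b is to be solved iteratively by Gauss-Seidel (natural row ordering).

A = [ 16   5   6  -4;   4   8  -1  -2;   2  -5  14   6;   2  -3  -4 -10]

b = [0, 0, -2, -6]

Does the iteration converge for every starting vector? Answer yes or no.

Write A = D+L+U with D = diag(16, 8, 14, -10).
Gauss-Seidel: T = -(D+L)⁻¹U, row 0 first, T[0,2] = -(6)/(16) = -0.3750; later rows by forward substitution.
  T[0,:] = [+0.0000 -0.3125 -0.3750 +0.2500]
  T[1,:] = [+0.0000 +0.1562 +0.3125 +0.1250]
  T[2,:] = [+0.0000 +0.1004 +0.1652 -0.4196]
  T[3,:] = [+0.0000 -0.1496 -0.2348 +0.1804]
|eigenvalues of T|: 0.5613, 0.0772, 0.0772, 0.0000.
ρ = 0.5613; 0.5613 < 1: convergent.

yes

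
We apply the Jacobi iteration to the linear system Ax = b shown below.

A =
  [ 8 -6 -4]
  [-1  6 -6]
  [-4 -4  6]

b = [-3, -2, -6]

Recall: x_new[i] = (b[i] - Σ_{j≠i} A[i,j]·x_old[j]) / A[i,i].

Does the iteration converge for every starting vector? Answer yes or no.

no

A = D + L + U where D = diag(8, 6, 6).
T_J = -D⁻¹(L+U): T[2,0] = -(-4)/(6) = +0.6667; T[2,2] = 0.
  T[0,:] = [+0.0000  +0.7500  +0.5000]
  T[1,:] = [+0.1667  +0.0000  +1.0000]
  T[2,:] = [+0.6667  +0.6667  +0.0000]
|roots of det(T-λI)|: 1.2524, 0.6660, 0.6660.
ρ(T) = max|λ| = 1.2524; 1.2524 > 1: divergent.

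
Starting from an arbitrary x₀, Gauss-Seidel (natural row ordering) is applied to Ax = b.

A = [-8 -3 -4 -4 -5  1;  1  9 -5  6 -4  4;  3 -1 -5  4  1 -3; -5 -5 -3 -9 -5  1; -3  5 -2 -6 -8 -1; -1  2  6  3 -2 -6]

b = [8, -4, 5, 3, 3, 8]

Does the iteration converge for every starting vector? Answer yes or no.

Split A = D + L + U, D = diag(-8, 9, -5, -9, -8, -6).
Gauss-Seidel: T = -(D+L)⁻¹U, row 0 first, T[0,3] = -(-4)/(-8) = -0.5000; later rows by forward substitution.
  T[0,:] = [+0.0000 -0.3750 -0.5000 -0.5000 -0.6250 +0.1250]
  T[1,:] = [+0.0000 +0.0417 +0.6111 -0.6111 +0.5139 -0.4583]
  T[2,:] = [+0.0000 -0.2333 -0.4222 +0.6222 -0.2778 -0.4333]
  T[3,:] = [+0.0000 +0.2630 +0.0790 +0.4099 -0.4012 +0.4407]
  T[4,:] = [+0.0000 +0.0278 +0.6157 -0.6574 +0.9259 -0.6806]
  T[5,:] = [+0.0000 -0.0347 -0.3009 +0.9259 -0.5116 -0.1597]
eigenvalue magnitudes: 1.4688, 0.7942, 0.1944, 0.1944, 0.0437, 0.0000.
spectral radius ρ = 1.4688; 1.4688 > 1, so it fails to converge.

no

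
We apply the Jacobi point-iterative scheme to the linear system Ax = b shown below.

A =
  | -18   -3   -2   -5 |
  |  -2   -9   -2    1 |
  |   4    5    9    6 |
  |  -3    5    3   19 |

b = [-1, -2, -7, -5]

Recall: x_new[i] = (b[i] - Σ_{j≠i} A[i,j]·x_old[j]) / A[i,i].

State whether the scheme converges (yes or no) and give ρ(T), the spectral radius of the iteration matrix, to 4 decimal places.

A = D + L + U where D = diag(-18, -9, 9, 19).
Jacobi: T = -D⁻¹(L+U), T[3,2] = -(3)/(19) = -0.1579; T[3,3] = 0.
  T[0,:] = [+0.0000 -0.1667 -0.1111 -0.2778]
  T[1,:] = [-0.2222 +0.0000 -0.2222 +0.1111]
  T[2,:] = [-0.4444 -0.5556 +0.0000 -0.6667]
  T[3,:] = [+0.1579 -0.2632 -0.1579 +0.0000]
|roots of det(T-λI)|: 0.6437, 0.3525, 0.2640, 0.2640.
ρ(T) = max|λ| = 0.6437; 0.6437 < 1: convergent.

yes, ρ = 0.6437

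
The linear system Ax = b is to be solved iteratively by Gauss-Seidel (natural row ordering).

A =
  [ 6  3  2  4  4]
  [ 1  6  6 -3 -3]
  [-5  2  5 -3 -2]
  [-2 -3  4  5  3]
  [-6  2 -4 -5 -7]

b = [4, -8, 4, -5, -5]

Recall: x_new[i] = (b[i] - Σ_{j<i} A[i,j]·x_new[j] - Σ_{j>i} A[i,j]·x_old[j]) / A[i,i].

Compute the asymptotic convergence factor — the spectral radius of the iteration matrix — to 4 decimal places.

A = D + L + U where D = diag(6, 6, 5, 5, -7).
T_GS = -(D+L)⁻¹U: row 0 first, T[0,1] = -(3)/(6) = -0.5000; later rows by forward substitution.
  T[0,:] = [+0.0000, -0.5000, -0.3333, -0.6667, -0.6667]
  T[1,:] = [+0.0000, +0.0833, -0.9444, +0.6111, +0.6111]
  T[2,:] = [+0.0000, -0.5333, +0.0444, -0.3111, -0.5111]
  T[3,:] = [+0.0000, +0.2767, -0.7356, +0.3489, -0.0911]
  T[4,:] = [+0.0000, +0.5595, +0.5159, +0.6746, +1.1032]
eigenvalue magnitudes: 1.6823, 0.6193, 0.3848, 0.3848, 0.0000.
spectral radius ρ = 1.6823; 1.6823 > 1, so it fails to converge.

1.6823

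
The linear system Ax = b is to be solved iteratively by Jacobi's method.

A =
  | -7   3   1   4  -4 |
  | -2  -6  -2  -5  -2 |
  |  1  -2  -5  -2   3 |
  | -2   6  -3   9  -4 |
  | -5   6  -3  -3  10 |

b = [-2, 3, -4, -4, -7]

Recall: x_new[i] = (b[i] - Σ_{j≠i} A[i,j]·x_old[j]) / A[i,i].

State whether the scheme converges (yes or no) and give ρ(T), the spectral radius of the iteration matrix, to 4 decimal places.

no, ρ = 1.1246

A = D + L + U where D = diag(-7, -6, -5, 9, 10).
Jacobi: T = -D⁻¹(L+U), T[4,2] = -(-3)/(10) = +0.3000; T[4,4] = 0.
  T[0,:] = [+0.0000  +0.4286  +0.1429  +0.5714  -0.5714]
  T[1,:] = [-0.3333  +0.0000  -0.3333  -0.8333  -0.3333]
  T[2,:] = [+0.2000  -0.4000  +0.0000  -0.4000  +0.6000]
  T[3,:] = [+0.2222  -0.6667  +0.3333  +0.0000  +0.4444]
  T[4,:] = [+0.5000  -0.6000  +0.3000  +0.3000  +0.0000]
|λ(T)| sorted: 1.1246, 0.6255, 0.4707, 0.4707, 0.1070.
ρ(T) = max|λ| = 1.1246; 1.1246 > 1, so it fails to converge.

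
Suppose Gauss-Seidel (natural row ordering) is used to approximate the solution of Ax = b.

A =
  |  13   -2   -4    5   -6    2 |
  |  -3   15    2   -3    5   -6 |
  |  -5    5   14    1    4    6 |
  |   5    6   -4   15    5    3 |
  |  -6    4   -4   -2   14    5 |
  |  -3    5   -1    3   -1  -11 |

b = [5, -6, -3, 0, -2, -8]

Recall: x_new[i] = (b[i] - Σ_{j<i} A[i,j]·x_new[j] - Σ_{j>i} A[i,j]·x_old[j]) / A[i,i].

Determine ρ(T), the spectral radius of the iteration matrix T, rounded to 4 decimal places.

Write A = D+L+U with D = diag(13, 15, 14, 15, 14, -11).
GS T = -(D+L)⁻¹U: row 0 first, T[0,3] = -(5)/(13) = -0.3846; later rows by forward substitution.
  T[0,:] = [+0.0000  +0.1538  +0.3077  -0.3846  +0.4615  -0.1538]
  T[1,:] = [+0.0000  +0.0308  -0.0718  +0.1231  -0.2410  +0.3692]
  T[2,:] = [+0.0000  +0.0440  +0.1355  -0.2527  -0.0348  -0.6154]
  T[3,:] = [+0.0000  -0.0519  -0.0377  +0.0116  -0.4000  -0.4605]
  T[4,:] = [+0.0000  +0.0623  +0.1857  -0.2706  +0.1996  -0.7702]
  T[5,:] = [+0.0000  -0.0518  -0.1560  +0.2116  -0.3595  +0.2102]
|eigenvalues of T|: 0.8208, 0.3199, 0.1231, 0.0384, 0.0384, 0.0000.
ρ = 0.8208; 0.8208 < 1: convergent.

0.8208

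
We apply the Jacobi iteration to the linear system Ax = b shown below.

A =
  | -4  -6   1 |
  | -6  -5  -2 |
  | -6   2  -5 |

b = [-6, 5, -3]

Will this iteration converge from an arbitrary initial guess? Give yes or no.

no

Let D = diag(-4, -5, -5); L, U the strict triangles.
Jacobi T = -D⁻¹(L+U): T[1,2] = -(-2)/(-5) = -0.4000; T[1,1] = 0.
  T[0,:] = [+0.0000 -1.5000 +0.2500]
  T[1,:] = [-1.2000 +0.0000 -0.4000]
  T[2,:] = [-1.2000 +0.4000 +0.0000]
|λ(T)| sorted: 1.3938, 0.7763, 0.7763.
ρ(T) = max|λ| = 1.3938; 1.3938 > 1 ⇒ diverges.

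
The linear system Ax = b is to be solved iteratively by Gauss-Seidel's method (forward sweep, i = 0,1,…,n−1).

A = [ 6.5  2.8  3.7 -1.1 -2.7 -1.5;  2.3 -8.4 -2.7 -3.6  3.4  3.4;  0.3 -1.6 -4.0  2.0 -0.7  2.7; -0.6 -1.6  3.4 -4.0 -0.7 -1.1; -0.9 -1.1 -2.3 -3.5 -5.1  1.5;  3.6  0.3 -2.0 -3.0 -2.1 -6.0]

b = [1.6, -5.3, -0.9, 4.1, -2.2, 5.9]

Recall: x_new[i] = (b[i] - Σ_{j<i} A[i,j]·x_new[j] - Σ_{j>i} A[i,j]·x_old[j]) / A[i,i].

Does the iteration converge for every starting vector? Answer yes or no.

no

A = D + L + U where D = diag(6.5, -8.4, -4, -4, -5.1, -6).
GS T = -(D+L)⁻¹U: row 0 first, T[0,5] = -(-1.5)/(6.5) = +0.2308; later rows by forward substitution.
  T[0,:] = [+0.0000 -0.4308 -0.5692 +0.1692 +0.4154 +0.2308]
  T[1,:] = [+0.0000 -0.1179 -0.4773 -0.3822 +0.5185 +0.4679]
  T[2,:] = [+0.0000 +0.0149 +0.1482 +0.6656 -0.3512 +0.5051]
  T[3,:] = [+0.0000 +0.1244 +0.4023 +0.6933 -0.7433 -0.0674]
  T[4,:] = [+0.0000 +0.0094 -0.1395 -0.7234 +0.4834 -0.0291]
  T[5,:] = [+0.0000 -0.3348 -0.5671 -0.2329 +0.5947 +0.0374]
moduli |λ_i(T)| = 1.4447, 0.5809, 0.5809, 0.0786, 0.0558, 0.0000.
ρ = 1.4447; 1.4447 > 1, so it fails to converge.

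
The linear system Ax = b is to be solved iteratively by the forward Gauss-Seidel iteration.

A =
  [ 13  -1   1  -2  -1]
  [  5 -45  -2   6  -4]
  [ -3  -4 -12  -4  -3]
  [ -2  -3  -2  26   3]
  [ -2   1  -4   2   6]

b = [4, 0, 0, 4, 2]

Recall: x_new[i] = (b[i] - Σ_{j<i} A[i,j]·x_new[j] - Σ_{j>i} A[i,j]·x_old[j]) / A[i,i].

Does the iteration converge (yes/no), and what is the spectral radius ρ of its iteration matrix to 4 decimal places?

yes, ρ = 0.2270

Let D = diag(13, -45, -12, 26, 6); L, U the strict triangles.
Gauss-Seidel: T = -(D+L)⁻¹U, row 0 first, T[0,4] = -(-1)/(13) = +0.0769; later rows by forward substitution.
  T[0,:] = [+0.0000  +0.0769  -0.0769  +0.1538  +0.0769]
  T[1,:] = [+0.0000  +0.0085  -0.0530  +0.1504  -0.0803]
  T[2,:] = [+0.0000  -0.0221  +0.0369  -0.4219  -0.2425]
  T[3,:] = [+0.0000  +0.0052  -0.0092  -0.0033  -0.1374]
  T[4,:] = [+0.0000  +0.0078  +0.0109  -0.2540  -0.0768]
|eigenvalues of T|: 0.2270, 0.1667, 0.0492, 0.0235, 0.0000.
ρ(T) = max|λ| = 0.2270; 0.2270 < 1 ⇒ converges.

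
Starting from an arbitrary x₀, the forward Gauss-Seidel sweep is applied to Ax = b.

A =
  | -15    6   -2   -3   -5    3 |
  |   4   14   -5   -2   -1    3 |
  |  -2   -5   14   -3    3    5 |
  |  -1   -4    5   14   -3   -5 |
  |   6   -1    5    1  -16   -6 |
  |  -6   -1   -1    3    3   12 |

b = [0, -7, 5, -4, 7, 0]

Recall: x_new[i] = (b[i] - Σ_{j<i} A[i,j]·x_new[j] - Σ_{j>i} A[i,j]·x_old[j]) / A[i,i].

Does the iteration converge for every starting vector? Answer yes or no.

yes

Let D = diag(-15, 14, 14, 14, -16, 12); L, U the strict triangles.
Gauss-Seidel: T = -(D+L)⁻¹U, row 0 first, T[0,4] = -(-5)/(-15) = -0.3333; later rows by forward substitution.
  T[0,:] = [+0.0000  +0.4000  -0.1333  -0.2000  -0.3333  +0.2000]
  T[1,:] = [+0.0000  -0.1143  +0.3952  +0.2000  +0.1667  -0.2714]
  T[2,:] = [+0.0000  +0.0163  +0.1221  +0.2571  -0.2024  -0.4255]
  T[3,:] = [+0.0000  -0.0099  +0.0598  -0.0490  +0.3104  +0.4458]
  T[4,:] = [+0.0000  +0.1616  -0.0328  -0.0102  -0.1793  -0.3881]
  T[5,:] = [+0.0000  +0.1539  -0.0303  -0.0471  -0.2024  +0.0275]
|λ(T)| sorted: 0.5063, 0.2416, 0.2416, 0.2040, 0.2040, 0.0000.
ρ = 0.5063; 0.5063 < 1, so it converges for any x₀.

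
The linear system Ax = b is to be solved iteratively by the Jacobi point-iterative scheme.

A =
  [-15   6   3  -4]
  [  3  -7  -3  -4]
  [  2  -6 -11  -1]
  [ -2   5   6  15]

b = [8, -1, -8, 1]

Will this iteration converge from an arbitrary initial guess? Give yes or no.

yes

A = D + L + U where D = diag(-15, -7, -11, 15).
Jacobi T = -D⁻¹(L+U): T[2,0] = -(2)/(-11) = +0.1818; T[2,2] = 0.
  T[0,:] = [+0.0000 +0.4000 +0.2000 -0.2667]
  T[1,:] = [+0.4286 +0.0000 -0.4286 -0.5714]
  T[2,:] = [+0.1818 -0.5455 +0.0000 -0.0909]
  T[3,:] = [+0.1333 -0.3333 -0.4000 +0.0000]
eigenvalue magnitudes: 0.9130, 0.4820, 0.4820, 0.0335.
spectral radius ρ = 0.9130; 0.9130 < 1, so it converges for any x₀.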